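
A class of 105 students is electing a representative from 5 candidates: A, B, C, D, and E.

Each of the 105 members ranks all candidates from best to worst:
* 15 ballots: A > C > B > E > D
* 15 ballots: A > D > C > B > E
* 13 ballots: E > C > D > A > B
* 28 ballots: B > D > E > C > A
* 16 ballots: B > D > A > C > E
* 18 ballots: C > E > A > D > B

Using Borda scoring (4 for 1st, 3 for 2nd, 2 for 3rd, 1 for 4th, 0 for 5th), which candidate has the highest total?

A: 15×4 + 15×4 + 13×1 + 28×0 + 16×2 + 18×2 = 201
B: 15×2 + 15×1 + 13×0 + 28×4 + 16×4 + 18×0 = 221
C: 15×3 + 15×2 + 13×3 + 28×1 + 16×1 + 18×4 = 230
D: 15×0 + 15×3 + 13×2 + 28×3 + 16×3 + 18×1 = 221
E: 15×1 + 15×0 + 13×4 + 28×2 + 16×0 + 18×3 = 177

C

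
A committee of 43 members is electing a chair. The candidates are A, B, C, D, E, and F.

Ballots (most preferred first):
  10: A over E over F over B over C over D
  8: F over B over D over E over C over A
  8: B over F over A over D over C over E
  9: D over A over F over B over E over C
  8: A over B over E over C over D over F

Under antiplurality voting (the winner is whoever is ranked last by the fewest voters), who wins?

Last-place votes: A 8, B 0, C 9, D 10, E 8, F 8.

B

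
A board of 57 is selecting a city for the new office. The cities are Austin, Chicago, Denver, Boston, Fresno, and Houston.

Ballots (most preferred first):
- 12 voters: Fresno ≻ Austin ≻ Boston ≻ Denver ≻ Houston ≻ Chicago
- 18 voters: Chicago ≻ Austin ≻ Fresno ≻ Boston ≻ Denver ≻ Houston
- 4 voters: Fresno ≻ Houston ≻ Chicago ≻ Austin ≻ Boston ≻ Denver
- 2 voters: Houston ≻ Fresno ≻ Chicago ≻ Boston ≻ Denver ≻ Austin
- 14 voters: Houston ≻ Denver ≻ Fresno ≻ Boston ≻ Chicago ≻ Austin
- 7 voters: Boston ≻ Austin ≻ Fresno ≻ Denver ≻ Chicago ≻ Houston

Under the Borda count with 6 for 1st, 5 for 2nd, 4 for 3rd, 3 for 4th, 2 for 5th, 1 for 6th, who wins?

Fresno

Austin: 12×5 + 18×5 + 4×3 + 2×1 + 14×1 + 7×5 = 213
Chicago: 12×1 + 18×6 + 4×4 + 2×4 + 14×2 + 7×2 = 186
Denver: 12×3 + 18×2 + 4×1 + 2×2 + 14×5 + 7×3 = 171
Boston: 12×4 + 18×3 + 4×2 + 2×3 + 14×3 + 7×6 = 200
Fresno: 12×6 + 18×4 + 4×6 + 2×5 + 14×4 + 7×4 = 262
Houston: 12×2 + 18×1 + 4×5 + 2×6 + 14×6 + 7×1 = 165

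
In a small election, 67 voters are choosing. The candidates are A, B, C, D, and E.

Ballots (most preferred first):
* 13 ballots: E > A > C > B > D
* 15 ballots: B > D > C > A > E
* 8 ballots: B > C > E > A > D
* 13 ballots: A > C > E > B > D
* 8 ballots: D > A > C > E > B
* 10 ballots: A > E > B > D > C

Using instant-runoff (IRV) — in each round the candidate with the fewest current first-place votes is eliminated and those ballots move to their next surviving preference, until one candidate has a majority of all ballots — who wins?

A

Round 1: A 23, B 23, C 0, D 8, E 13. C eliminated.
Round 2: A 23, B 23, D 8, E 13. D eliminated.
Round 3: A 31, B 23, E 13. E eliminated.
Round 4: A 44, B 23. A has a majority (≥34).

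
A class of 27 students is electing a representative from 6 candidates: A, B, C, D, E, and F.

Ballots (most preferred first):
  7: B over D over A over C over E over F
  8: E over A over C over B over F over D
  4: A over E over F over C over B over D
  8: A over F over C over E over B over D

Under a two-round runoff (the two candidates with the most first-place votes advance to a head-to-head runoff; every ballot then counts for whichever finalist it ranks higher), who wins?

A

Round 1 first-place votes: A 12, B 7, C 0, D 0, E 8, F 0. A and E advance.
Runoff: A is ranked above E on 19 ballots, E above A on 8.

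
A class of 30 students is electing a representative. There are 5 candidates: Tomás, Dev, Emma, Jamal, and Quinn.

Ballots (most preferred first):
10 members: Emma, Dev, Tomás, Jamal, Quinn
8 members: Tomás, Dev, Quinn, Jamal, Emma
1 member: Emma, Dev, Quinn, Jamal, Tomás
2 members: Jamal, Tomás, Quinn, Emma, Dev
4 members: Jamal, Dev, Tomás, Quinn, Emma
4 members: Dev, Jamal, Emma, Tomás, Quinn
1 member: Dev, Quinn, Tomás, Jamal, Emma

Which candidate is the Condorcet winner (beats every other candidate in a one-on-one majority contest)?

Dev vs Tomás: 20–10
Dev vs Emma: 17–13
Dev vs Jamal: 24–6
Dev vs Quinn: 28–2
Dev beats every other candidate.

Dev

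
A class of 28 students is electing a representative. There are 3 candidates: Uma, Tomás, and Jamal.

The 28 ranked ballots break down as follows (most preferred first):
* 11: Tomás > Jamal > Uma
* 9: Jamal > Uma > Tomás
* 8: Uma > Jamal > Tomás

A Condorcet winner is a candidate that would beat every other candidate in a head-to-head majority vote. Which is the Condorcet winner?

Jamal

Jamal vs Uma: 20–8
Jamal vs Tomás: 17–11
Jamal beats every other candidate.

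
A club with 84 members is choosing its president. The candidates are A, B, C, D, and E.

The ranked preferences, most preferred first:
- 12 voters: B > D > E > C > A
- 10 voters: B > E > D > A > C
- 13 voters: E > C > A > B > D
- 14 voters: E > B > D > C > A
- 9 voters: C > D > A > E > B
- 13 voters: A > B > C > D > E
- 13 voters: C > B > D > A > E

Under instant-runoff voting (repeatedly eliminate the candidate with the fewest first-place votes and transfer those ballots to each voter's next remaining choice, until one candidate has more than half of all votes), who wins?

B

Round 1: A 13, B 22, C 22, D 0, E 27. D eliminated.
Round 2: A 13, B 22, C 22, E 27. A eliminated.
Round 3: B 35, C 22, E 27. C eliminated.
Round 4: B 48, E 36. B has a majority (≥43).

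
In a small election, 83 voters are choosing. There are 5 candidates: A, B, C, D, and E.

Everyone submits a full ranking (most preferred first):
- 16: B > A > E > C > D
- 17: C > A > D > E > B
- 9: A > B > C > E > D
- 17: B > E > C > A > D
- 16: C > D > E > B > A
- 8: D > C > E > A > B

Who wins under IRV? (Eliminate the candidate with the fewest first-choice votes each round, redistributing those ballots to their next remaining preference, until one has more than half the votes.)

Round 1: A 9, B 33, C 33, D 8, E 0. E eliminated.
Round 2: A 9, B 33, C 33, D 8. D eliminated.
Round 3: A 9, B 33, C 41. A eliminated.
Round 4: B 42, C 41. B has a majority (≥42).

B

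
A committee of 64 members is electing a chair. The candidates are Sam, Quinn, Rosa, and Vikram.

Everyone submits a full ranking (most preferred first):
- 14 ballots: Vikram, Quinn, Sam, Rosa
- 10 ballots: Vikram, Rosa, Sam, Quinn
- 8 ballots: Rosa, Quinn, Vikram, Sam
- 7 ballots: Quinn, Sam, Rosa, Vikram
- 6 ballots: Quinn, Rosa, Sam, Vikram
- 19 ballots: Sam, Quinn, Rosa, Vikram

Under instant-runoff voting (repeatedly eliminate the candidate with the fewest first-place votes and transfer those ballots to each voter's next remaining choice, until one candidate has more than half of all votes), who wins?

Round 1: Sam 19, Quinn 13, Rosa 8, Vikram 24. Rosa eliminated.
Round 2: Sam 19, Quinn 21, Vikram 24. Sam eliminated.
Round 3: Quinn 40, Vikram 24. Quinn has a majority (≥33).

Quinn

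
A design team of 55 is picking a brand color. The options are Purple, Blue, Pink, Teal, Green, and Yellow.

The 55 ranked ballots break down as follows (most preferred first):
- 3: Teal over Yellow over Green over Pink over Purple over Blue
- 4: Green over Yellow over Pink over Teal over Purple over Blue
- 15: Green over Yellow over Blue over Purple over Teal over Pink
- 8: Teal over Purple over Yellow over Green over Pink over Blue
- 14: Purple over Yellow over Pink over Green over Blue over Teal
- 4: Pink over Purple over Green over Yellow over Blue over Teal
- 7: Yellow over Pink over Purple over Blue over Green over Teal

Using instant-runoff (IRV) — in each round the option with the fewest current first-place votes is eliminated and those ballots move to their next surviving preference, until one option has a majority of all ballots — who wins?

Purple

Round 1: Purple 14, Blue 0, Pink 4, Teal 11, Green 19, Yellow 7. Blue eliminated.
Round 2: Purple 14, Pink 4, Teal 11, Green 19, Yellow 7. Pink eliminated.
Round 3: Purple 18, Teal 11, Green 19, Yellow 7. Yellow eliminated.
Round 4: Purple 25, Teal 11, Green 19. Teal eliminated.
Round 5: Purple 33, Green 22. Purple has a majority (≥28).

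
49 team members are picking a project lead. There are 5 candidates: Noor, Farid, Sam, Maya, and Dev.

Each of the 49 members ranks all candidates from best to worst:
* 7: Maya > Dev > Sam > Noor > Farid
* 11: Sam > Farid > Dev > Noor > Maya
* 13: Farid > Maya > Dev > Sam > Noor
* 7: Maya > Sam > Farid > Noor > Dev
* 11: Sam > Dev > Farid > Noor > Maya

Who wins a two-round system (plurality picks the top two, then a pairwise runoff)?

Maya

Round 1 first-place votes: Noor 0, Farid 13, Sam 22, Maya 14, Dev 0. Sam and Maya advance.
Runoff: Sam is ranked above Maya on 22 ballots, Maya above Sam on 27.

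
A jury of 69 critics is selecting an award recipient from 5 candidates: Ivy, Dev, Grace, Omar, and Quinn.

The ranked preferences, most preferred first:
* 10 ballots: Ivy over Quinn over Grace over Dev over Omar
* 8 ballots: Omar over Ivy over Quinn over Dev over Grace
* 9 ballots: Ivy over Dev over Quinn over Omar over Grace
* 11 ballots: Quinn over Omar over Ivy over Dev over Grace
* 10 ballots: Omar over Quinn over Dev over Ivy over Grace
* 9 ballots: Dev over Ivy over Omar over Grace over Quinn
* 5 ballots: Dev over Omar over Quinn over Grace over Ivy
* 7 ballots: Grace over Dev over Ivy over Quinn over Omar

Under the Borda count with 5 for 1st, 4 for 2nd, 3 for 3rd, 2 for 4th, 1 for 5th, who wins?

Ivy

Ivy: 10×5 + 8×4 + 9×5 + 11×3 + 10×2 + 9×4 + 5×1 + 7×3 = 242
Dev: 10×2 + 8×2 + 9×4 + 11×2 + 10×3 + 9×5 + 5×5 + 7×4 = 222
Grace: 10×3 + 8×1 + 9×1 + 11×1 + 10×1 + 9×2 + 5×2 + 7×5 = 131
Omar: 10×1 + 8×5 + 9×2 + 11×4 + 10×5 + 9×3 + 5×4 + 7×1 = 216
Quinn: 10×4 + 8×3 + 9×3 + 11×5 + 10×4 + 9×1 + 5×3 + 7×2 = 224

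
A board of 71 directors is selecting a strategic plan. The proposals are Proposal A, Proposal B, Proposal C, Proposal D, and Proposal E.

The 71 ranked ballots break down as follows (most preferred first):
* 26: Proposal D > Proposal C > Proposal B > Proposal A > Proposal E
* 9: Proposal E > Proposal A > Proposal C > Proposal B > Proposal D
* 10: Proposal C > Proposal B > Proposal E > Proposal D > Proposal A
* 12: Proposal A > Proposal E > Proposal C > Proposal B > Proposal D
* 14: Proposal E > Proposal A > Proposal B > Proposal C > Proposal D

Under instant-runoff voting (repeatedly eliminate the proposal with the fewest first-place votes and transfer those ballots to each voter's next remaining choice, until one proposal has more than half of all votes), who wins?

Proposal E

Round 1: Proposal A 12, Proposal B 0, Proposal C 10, Proposal D 26, Proposal E 23. Proposal B eliminated.
Round 2: Proposal A 12, Proposal C 10, Proposal D 26, Proposal E 23. Proposal C eliminated.
Round 3: Proposal A 12, Proposal D 26, Proposal E 33. Proposal A eliminated.
Round 4: Proposal D 26, Proposal E 45. Proposal E has a majority (≥36).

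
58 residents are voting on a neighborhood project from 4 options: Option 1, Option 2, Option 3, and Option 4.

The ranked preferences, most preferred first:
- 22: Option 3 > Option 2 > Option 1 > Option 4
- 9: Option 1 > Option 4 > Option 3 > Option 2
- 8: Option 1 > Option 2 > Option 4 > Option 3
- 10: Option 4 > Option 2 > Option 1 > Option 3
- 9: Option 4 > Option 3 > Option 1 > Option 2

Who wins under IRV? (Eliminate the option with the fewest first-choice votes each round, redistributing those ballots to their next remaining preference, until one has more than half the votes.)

Round 1: Option 1 17, Option 2 0, Option 3 22, Option 4 19. Option 2 eliminated.
Round 2: Option 1 17, Option 3 22, Option 4 19. Option 1 eliminated.
Round 3: Option 3 22, Option 4 36. Option 4 has a majority (≥30).

Option 4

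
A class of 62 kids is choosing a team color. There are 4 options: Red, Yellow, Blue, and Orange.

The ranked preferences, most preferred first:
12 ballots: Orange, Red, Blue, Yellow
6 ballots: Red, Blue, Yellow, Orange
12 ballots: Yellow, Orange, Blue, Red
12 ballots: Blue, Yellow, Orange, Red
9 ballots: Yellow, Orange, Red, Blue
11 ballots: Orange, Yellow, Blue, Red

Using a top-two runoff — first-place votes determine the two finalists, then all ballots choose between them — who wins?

Yellow

Round 1 first-place votes: Red 6, Yellow 21, Blue 12, Orange 23. Orange and Yellow advance.
Runoff: Orange is ranked above Yellow on 23 ballots, Yellow above Orange on 39.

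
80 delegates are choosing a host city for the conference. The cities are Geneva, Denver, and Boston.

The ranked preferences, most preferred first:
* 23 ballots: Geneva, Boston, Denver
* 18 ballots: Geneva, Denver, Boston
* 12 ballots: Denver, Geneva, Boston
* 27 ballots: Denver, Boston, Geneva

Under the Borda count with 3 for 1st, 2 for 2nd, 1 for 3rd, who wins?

Denver

Geneva: 23×3 + 18×3 + 12×2 + 27×1 = 174
Denver: 23×1 + 18×2 + 12×3 + 27×3 = 176
Boston: 23×2 + 18×1 + 12×1 + 27×2 = 130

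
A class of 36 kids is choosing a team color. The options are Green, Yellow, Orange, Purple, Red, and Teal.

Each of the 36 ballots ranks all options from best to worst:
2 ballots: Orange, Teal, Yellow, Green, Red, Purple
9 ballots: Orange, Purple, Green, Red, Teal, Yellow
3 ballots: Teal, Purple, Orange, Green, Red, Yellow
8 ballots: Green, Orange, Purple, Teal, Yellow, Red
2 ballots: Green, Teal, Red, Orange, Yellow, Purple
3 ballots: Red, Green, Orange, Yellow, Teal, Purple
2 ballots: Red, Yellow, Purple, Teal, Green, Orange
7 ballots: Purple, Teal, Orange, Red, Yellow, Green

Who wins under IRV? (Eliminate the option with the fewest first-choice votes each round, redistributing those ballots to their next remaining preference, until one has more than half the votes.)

Purple

Round 1: Green 10, Yellow 0, Orange 11, Purple 7, Red 5, Teal 3. Yellow eliminated.
Round 2: Green 10, Orange 11, Purple 7, Red 5, Teal 3. Teal eliminated.
Round 3: Green 10, Orange 11, Purple 10, Red 5. Red eliminated.
Round 4: Green 13, Orange 11, Purple 12. Orange eliminated.
Round 5: Green 15, Purple 21. Purple has a majority (≥19).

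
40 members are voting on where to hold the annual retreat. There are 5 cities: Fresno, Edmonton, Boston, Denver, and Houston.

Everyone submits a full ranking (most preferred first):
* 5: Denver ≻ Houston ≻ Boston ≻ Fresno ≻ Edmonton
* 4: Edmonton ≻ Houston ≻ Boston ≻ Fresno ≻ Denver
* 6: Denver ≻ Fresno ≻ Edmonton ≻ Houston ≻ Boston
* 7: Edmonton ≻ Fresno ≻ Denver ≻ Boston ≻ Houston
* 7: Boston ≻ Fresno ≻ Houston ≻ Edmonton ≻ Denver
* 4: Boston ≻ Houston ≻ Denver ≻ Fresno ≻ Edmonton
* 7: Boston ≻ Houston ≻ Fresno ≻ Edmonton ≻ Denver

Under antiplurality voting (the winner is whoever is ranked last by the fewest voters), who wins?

Last-place votes: Fresno 0, Edmonton 9, Boston 6, Denver 18, Houston 7.

Fresno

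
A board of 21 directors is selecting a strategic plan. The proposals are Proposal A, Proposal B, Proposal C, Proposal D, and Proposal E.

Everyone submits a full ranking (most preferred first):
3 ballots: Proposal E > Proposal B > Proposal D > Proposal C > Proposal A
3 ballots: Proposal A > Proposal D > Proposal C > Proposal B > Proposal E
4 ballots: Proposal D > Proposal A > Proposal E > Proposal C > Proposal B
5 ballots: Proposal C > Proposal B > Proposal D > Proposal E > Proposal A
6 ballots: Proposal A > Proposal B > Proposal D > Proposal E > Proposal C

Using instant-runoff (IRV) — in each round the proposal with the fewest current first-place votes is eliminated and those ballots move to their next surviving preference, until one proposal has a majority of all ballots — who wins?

Round 1: Proposal A 9, Proposal B 0, Proposal C 5, Proposal D 4, Proposal E 3. Proposal B eliminated.
Round 2: Proposal A 9, Proposal C 5, Proposal D 4, Proposal E 3. Proposal E eliminated.
Round 3: Proposal A 9, Proposal C 5, Proposal D 7. Proposal C eliminated.
Round 4: Proposal A 9, Proposal D 12. Proposal D has a majority (≥11).

Proposal D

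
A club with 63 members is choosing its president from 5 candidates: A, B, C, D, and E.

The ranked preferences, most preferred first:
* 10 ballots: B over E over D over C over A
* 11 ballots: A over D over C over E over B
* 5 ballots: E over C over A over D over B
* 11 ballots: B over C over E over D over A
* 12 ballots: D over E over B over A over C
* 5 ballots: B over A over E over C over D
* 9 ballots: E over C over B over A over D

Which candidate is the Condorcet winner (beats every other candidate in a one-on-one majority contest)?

E vs A: 47–16
E vs B: 37–26
E vs C: 41–22
E vs D: 40–23
E beats every other candidate.

E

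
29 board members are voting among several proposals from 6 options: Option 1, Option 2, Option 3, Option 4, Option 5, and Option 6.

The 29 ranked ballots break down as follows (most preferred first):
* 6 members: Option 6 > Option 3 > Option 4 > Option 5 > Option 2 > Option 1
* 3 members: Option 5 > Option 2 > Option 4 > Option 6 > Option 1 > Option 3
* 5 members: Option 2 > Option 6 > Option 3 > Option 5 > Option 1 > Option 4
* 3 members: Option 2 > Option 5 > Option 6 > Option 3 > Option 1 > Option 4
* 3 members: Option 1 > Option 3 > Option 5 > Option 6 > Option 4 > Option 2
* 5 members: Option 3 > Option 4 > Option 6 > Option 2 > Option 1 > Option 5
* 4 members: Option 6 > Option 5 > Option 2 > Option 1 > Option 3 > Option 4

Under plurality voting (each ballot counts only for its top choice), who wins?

First-place votes: Option 1 3, Option 2 8, Option 3 5, Option 4 0, Option 5 3, Option 6 10.

Option 6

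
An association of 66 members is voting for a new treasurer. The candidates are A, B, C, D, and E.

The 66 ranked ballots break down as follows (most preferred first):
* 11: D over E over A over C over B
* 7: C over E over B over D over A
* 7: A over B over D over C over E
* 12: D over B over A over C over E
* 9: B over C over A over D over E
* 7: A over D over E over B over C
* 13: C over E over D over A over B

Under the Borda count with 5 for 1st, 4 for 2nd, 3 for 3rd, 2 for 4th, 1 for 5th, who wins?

A: 11×3 + 7×1 + 7×5 + 12×3 + 9×3 + 7×5 + 13×2 = 199
B: 11×1 + 7×3 + 7×4 + 12×4 + 9×5 + 7×2 + 13×1 = 180
C: 11×2 + 7×5 + 7×2 + 12×2 + 9×4 + 7×1 + 13×5 = 203
D: 11×5 + 7×2 + 7×3 + 12×5 + 9×2 + 7×4 + 13×3 = 235
E: 11×4 + 7×4 + 7×1 + 12×1 + 9×1 + 7×3 + 13×4 = 173

D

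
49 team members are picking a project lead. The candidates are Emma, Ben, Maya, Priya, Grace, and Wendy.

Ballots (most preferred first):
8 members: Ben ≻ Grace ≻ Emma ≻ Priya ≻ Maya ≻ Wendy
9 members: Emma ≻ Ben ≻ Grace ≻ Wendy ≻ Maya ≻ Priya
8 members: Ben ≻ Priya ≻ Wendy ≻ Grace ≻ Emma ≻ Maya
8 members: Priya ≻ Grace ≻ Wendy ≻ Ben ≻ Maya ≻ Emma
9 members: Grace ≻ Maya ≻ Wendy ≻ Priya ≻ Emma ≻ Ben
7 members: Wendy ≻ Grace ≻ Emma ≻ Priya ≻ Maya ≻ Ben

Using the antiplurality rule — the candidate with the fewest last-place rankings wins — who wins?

Grace

Last-place votes: Emma 8, Ben 16, Maya 8, Priya 9, Grace 0, Wendy 8.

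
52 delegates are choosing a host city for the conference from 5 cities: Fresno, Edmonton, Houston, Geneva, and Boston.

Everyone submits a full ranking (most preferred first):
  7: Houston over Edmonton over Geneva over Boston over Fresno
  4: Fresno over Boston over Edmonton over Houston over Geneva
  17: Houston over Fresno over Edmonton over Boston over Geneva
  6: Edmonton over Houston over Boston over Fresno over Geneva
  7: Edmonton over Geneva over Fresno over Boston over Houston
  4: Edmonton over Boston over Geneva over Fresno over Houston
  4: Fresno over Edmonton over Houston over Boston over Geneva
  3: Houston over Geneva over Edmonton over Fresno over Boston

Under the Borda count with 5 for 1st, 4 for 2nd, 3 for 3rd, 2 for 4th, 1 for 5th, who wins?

Fresno: 7×1 + 4×5 + 17×4 + 6×2 + 7×3 + 4×2 + 4×5 + 3×2 = 162
Edmonton: 7×4 + 4×3 + 17×3 + 6×5 + 7×5 + 4×5 + 4×4 + 3×3 = 201
Houston: 7×5 + 4×2 + 17×5 + 6×4 + 7×1 + 4×1 + 4×3 + 3×5 = 190
Geneva: 7×3 + 4×1 + 17×1 + 6×1 + 7×4 + 4×3 + 4×1 + 3×4 = 104
Boston: 7×2 + 4×4 + 17×2 + 6×3 + 7×2 + 4×4 + 4×2 + 3×1 = 123

Edmonton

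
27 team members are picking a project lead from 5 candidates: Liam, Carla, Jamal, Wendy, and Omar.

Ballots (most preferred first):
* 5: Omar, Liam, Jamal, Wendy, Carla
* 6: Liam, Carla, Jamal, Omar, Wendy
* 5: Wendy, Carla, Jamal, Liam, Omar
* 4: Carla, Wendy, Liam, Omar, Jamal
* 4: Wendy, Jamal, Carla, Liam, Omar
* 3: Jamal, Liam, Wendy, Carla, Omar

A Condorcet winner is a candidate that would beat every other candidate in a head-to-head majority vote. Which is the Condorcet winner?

Liam

Liam vs Carla: 14–13
Liam vs Jamal: 15–12
Liam vs Wendy: 14–13
Liam vs Omar: 22–5
Liam beats every other candidate.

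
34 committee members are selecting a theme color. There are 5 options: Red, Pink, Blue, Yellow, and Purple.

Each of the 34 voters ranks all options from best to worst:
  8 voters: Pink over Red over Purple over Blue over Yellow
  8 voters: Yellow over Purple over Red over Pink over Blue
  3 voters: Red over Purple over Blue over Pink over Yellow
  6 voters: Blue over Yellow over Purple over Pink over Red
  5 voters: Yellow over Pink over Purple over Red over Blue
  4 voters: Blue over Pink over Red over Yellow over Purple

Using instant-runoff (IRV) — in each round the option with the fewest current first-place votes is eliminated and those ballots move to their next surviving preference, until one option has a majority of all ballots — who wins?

Round 1: Red 3, Pink 8, Blue 10, Yellow 13, Purple 0. Purple eliminated.
Round 2: Red 3, Pink 8, Blue 10, Yellow 13. Red eliminated.
Round 3: Pink 8, Blue 13, Yellow 13. Pink eliminated.
Round 4: Blue 21, Yellow 13. Blue has a majority (≥18).

Blue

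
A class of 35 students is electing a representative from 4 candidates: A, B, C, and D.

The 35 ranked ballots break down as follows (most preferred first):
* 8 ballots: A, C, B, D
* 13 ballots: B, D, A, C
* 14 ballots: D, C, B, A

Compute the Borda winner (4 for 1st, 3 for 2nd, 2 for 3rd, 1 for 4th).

A: 8×4 + 13×2 + 14×1 = 72
B: 8×2 + 13×4 + 14×2 = 96
C: 8×3 + 13×1 + 14×3 = 79
D: 8×1 + 13×3 + 14×4 = 103

D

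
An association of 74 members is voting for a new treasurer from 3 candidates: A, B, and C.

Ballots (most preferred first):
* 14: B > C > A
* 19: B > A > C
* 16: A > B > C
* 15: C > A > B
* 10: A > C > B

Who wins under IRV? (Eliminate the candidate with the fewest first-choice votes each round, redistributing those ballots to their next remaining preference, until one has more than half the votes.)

Round 1: A 26, B 33, C 15. C eliminated.
Round 2: A 41, B 33. A has a majority (≥38).

A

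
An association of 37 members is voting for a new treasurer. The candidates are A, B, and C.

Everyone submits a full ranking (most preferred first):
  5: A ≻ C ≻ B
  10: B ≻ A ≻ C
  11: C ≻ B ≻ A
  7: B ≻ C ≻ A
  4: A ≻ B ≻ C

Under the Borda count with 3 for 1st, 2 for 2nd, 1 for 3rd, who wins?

A: 5×3 + 10×2 + 11×1 + 7×1 + 4×3 = 65
B: 5×1 + 10×3 + 11×2 + 7×3 + 4×2 = 86
C: 5×2 + 10×1 + 11×3 + 7×2 + 4×1 = 71

B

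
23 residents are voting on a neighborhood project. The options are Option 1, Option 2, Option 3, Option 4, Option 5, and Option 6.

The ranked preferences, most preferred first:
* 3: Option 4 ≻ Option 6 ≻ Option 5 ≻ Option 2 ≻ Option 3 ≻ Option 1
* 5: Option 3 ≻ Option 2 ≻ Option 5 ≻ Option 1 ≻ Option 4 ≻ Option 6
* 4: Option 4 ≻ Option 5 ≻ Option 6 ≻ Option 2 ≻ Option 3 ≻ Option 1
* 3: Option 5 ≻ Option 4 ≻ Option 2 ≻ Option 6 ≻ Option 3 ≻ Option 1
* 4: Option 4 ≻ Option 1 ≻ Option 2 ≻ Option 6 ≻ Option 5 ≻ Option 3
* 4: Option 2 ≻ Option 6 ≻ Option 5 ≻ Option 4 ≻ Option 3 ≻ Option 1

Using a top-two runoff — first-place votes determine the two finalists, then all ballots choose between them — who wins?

Option 4

Round 1 first-place votes: Option 1 0, Option 2 4, Option 3 5, Option 4 11, Option 5 3, Option 6 0. Option 4 and Option 3 advance.
Runoff: Option 4 is ranked above Option 3 on 18 ballots, Option 3 above Option 4 on 5.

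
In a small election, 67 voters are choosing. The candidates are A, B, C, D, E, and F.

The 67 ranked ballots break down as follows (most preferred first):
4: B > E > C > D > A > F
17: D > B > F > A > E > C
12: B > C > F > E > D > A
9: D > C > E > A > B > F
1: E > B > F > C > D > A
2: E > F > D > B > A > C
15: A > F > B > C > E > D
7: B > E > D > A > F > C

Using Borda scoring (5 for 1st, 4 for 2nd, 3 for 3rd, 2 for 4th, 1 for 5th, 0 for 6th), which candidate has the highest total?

B

A: 4×1 + 17×2 + 12×0 + 9×2 + 1×0 + 2×1 + 15×5 + 7×2 = 147
B: 4×5 + 17×4 + 12×5 + 9×1 + 1×4 + 2×2 + 15×3 + 7×5 = 245
C: 4×3 + 17×0 + 12×4 + 9×4 + 1×2 + 2×0 + 15×2 + 7×0 = 128
D: 4×2 + 17×5 + 12×1 + 9×5 + 1×1 + 2×3 + 15×0 + 7×3 = 178
E: 4×4 + 17×1 + 12×2 + 9×3 + 1×5 + 2×5 + 15×1 + 7×4 = 142
F: 4×0 + 17×3 + 12×3 + 9×0 + 1×3 + 2×4 + 15×4 + 7×1 = 165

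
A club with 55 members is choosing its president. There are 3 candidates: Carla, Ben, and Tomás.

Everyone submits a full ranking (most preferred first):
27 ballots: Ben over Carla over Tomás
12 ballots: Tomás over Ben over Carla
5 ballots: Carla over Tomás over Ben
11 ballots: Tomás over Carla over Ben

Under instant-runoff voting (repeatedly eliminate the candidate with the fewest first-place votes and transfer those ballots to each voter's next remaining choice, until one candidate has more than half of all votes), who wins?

Tomás

Round 1: Carla 5, Ben 27, Tomás 23. Carla eliminated.
Round 2: Ben 27, Tomás 28. Tomás has a majority (≥28).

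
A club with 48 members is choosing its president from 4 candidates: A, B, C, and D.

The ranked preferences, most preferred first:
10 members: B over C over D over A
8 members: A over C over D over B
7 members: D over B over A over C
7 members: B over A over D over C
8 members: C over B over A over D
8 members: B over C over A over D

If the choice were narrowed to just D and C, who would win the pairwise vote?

C

D is ranked above C on 14 ballots; C above D on 34.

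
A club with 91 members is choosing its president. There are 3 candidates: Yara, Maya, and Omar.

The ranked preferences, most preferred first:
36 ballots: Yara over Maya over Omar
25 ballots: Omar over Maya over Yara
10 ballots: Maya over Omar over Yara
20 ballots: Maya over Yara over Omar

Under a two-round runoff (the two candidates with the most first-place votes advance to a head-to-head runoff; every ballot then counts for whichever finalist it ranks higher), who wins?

Maya

Round 1 first-place votes: Yara 36, Maya 30, Omar 25. Yara and Maya advance.
Runoff: Yara is ranked above Maya on 36 ballots, Maya above Yara on 55.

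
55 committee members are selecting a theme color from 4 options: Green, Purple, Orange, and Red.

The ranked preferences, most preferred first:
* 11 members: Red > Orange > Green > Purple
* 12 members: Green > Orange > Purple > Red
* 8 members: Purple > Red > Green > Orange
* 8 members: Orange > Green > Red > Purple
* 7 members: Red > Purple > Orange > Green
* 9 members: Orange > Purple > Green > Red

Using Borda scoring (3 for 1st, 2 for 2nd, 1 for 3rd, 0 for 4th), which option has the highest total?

Orange

Green: 11×1 + 12×3 + 8×1 + 8×2 + 7×0 + 9×1 = 80
Purple: 11×0 + 12×1 + 8×3 + 8×0 + 7×2 + 9×2 = 68
Orange: 11×2 + 12×2 + 8×0 + 8×3 + 7×1 + 9×3 = 104
Red: 11×3 + 12×0 + 8×2 + 8×1 + 7×3 + 9×0 = 78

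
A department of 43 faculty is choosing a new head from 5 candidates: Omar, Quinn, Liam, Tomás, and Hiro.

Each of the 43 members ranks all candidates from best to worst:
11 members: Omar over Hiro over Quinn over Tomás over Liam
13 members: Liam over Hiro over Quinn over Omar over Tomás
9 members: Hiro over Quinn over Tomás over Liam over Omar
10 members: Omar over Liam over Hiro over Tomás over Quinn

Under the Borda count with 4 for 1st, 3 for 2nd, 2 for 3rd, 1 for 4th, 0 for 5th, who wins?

Hiro

Omar: 11×4 + 13×1 + 9×0 + 10×4 = 97
Quinn: 11×2 + 13×2 + 9×3 + 10×0 = 75
Liam: 11×0 + 13×4 + 9×1 + 10×3 = 91
Tomás: 11×1 + 13×0 + 9×2 + 10×1 = 39
Hiro: 11×3 + 13×3 + 9×4 + 10×2 = 128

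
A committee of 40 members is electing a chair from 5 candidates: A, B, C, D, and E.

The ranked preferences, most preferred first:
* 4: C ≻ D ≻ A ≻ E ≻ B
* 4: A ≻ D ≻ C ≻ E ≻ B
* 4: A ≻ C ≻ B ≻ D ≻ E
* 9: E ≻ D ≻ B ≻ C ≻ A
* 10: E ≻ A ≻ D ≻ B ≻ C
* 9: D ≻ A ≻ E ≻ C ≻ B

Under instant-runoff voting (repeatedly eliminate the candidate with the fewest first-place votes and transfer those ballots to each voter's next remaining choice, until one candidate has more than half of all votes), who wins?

D

Round 1: A 8, B 0, C 4, D 9, E 19. B eliminated.
Round 2: A 8, C 4, D 9, E 19. C eliminated.
Round 3: A 8, D 13, E 19. A eliminated.
Round 4: D 21, E 19. D has a majority (≥21).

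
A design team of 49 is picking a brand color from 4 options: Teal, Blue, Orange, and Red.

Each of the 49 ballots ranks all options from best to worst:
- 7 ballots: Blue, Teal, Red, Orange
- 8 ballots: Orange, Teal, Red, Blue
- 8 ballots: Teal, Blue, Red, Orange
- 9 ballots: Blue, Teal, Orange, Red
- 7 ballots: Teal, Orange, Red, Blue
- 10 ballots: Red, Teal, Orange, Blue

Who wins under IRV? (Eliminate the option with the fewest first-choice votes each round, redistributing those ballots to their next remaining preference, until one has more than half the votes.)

Round 1: Teal 15, Blue 16, Orange 8, Red 10. Orange eliminated.
Round 2: Teal 23, Blue 16, Red 10. Red eliminated.
Round 3: Teal 33, Blue 16. Teal has a majority (≥25).

Teal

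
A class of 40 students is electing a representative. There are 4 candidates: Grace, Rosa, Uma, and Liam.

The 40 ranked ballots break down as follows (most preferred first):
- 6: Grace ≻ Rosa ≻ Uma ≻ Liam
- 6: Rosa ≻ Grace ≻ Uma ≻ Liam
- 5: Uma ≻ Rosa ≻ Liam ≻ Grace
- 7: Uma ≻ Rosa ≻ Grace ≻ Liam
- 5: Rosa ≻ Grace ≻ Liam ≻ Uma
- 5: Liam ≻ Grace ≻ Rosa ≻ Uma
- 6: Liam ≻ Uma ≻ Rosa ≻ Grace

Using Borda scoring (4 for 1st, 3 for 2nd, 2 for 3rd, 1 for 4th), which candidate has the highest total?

Rosa

Grace: 6×4 + 6×3 + 5×1 + 7×2 + 5×3 + 5×3 + 6×1 = 97
Rosa: 6×3 + 6×4 + 5×3 + 7×3 + 5×4 + 5×2 + 6×2 = 120
Uma: 6×2 + 6×2 + 5×4 + 7×4 + 5×1 + 5×1 + 6×3 = 100
Liam: 6×1 + 6×1 + 5×2 + 7×1 + 5×2 + 5×4 + 6×4 = 83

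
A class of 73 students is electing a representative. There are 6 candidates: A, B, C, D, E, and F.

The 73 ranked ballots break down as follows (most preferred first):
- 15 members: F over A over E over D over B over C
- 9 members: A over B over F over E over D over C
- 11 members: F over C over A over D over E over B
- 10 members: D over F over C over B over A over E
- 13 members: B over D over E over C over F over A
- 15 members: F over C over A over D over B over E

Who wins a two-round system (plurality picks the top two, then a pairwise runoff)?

F

Round 1 first-place votes: A 9, B 13, C 0, D 10, E 0, F 41. F and B advance.
Runoff: F is ranked above B on 51 ballots, B above F on 22.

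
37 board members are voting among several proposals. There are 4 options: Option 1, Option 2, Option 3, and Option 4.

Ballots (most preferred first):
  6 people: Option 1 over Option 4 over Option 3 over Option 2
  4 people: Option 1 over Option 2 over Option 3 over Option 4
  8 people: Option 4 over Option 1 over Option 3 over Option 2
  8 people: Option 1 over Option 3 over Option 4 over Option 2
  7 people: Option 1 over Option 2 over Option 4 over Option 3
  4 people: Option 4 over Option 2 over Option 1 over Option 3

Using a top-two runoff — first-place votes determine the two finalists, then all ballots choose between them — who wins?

Option 1

Round 1 first-place votes: Option 1 25, Option 2 0, Option 3 0, Option 4 12. Option 1 and Option 4 advance.
Runoff: Option 1 is ranked above Option 4 on 25 ballots, Option 4 above Option 1 on 12.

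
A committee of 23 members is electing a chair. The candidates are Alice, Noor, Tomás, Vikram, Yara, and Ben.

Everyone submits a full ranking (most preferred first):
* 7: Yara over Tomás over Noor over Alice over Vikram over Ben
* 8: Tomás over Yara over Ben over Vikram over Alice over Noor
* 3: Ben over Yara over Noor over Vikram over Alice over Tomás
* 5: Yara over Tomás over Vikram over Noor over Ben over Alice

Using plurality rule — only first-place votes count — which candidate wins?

Yara

First-place votes: Alice 0, Noor 0, Tomás 8, Vikram 0, Yara 12, Ben 3.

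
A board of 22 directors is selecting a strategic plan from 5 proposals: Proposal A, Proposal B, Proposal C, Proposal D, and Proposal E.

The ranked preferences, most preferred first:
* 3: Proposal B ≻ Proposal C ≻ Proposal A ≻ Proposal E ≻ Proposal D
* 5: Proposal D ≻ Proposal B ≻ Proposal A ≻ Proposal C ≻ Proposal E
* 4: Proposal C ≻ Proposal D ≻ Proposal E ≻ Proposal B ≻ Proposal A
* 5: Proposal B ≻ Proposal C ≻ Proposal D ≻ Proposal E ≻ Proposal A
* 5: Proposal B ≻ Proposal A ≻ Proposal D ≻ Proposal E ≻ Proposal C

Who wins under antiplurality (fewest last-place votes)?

Last-place votes: Proposal A 9, Proposal B 0, Proposal C 5, Proposal D 3, Proposal E 5.

Proposal B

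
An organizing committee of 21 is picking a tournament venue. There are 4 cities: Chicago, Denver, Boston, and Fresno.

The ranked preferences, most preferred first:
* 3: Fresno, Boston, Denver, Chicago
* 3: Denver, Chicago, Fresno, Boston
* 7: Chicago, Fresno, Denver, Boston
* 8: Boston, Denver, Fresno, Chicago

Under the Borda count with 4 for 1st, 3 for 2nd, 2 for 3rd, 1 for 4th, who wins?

Denver

Chicago: 3×1 + 3×3 + 7×4 + 8×1 = 48
Denver: 3×2 + 3×4 + 7×2 + 8×3 = 56
Boston: 3×3 + 3×1 + 7×1 + 8×4 = 51
Fresno: 3×4 + 3×2 + 7×3 + 8×2 = 55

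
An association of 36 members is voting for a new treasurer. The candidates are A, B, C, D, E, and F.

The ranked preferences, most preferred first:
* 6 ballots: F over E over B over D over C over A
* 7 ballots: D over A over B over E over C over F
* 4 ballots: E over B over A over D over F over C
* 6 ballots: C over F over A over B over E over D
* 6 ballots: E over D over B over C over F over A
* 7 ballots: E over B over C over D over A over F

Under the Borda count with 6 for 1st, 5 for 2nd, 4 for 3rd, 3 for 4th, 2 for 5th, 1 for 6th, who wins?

A: 6×1 + 7×5 + 4×4 + 6×4 + 6×1 + 7×2 = 101
B: 6×4 + 7×4 + 4×5 + 6×3 + 6×4 + 7×5 = 149
C: 6×2 + 7×2 + 4×1 + 6×6 + 6×3 + 7×4 = 112
D: 6×3 + 7×6 + 4×3 + 6×1 + 6×5 + 7×3 = 129
E: 6×5 + 7×3 + 4×6 + 6×2 + 6×6 + 7×6 = 165
F: 6×6 + 7×1 + 4×2 + 6×5 + 6×2 + 7×1 = 100

E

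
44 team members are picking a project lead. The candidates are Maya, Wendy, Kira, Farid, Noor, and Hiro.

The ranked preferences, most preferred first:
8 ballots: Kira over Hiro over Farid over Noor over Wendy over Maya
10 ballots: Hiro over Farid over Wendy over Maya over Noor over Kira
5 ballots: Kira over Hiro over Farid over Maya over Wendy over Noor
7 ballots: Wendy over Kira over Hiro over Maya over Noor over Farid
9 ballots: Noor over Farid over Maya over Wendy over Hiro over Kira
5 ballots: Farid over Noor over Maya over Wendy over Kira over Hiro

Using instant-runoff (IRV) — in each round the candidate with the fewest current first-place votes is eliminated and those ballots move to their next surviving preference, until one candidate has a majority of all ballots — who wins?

Noor

Round 1: Maya 0, Wendy 7, Kira 13, Farid 5, Noor 9, Hiro 10. Maya eliminated.
Round 2: Wendy 7, Kira 13, Farid 5, Noor 9, Hiro 10. Farid eliminated.
Round 3: Wendy 7, Kira 13, Noor 14, Hiro 10. Wendy eliminated.
Round 4: Kira 20, Noor 14, Hiro 10. Hiro eliminated.
Round 5: Kira 20, Noor 24. Noor has a majority (≥23).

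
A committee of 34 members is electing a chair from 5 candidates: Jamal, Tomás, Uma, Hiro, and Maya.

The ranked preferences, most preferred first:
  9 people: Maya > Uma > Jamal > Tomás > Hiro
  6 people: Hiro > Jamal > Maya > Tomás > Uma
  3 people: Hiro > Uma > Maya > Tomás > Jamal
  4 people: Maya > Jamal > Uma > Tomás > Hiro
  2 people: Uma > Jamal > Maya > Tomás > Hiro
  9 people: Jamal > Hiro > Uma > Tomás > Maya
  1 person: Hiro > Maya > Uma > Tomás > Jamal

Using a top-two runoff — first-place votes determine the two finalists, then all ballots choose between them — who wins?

Round 1 first-place votes: Jamal 9, Tomás 0, Uma 2, Hiro 10, Maya 13. Maya and Hiro advance.
Runoff: Maya is ranked above Hiro on 15 ballots, Hiro above Maya on 19.

Hiro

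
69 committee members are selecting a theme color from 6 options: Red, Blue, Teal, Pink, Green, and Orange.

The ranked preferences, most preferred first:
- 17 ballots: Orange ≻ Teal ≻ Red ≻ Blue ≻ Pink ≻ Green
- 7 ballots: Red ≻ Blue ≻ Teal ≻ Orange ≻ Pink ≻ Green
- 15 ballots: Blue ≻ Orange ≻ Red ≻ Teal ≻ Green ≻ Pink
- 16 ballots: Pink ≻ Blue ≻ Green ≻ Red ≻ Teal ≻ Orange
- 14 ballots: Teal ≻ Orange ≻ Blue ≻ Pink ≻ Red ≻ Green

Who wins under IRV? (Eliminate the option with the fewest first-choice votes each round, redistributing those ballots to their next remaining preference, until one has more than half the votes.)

Blue

Round 1: Red 7, Blue 15, Teal 14, Pink 16, Green 0, Orange 17. Green eliminated.
Round 2: Red 7, Blue 15, Teal 14, Pink 16, Orange 17. Red eliminated.
Round 3: Blue 22, Teal 14, Pink 16, Orange 17. Teal eliminated.
Round 4: Blue 22, Pink 16, Orange 31. Pink eliminated.
Round 5: Blue 38, Orange 31. Blue has a majority (≥35).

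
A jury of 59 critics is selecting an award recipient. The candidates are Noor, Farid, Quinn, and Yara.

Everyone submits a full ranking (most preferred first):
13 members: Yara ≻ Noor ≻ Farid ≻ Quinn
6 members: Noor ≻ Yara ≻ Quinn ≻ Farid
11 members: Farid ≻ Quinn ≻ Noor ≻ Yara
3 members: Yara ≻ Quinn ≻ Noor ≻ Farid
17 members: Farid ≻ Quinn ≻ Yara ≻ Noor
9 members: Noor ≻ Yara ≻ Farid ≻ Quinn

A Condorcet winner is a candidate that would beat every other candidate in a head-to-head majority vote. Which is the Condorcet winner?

Yara

Yara vs Noor: 33–26
Yara vs Farid: 31–28
Yara vs Quinn: 31–28
Yara beats every other candidate.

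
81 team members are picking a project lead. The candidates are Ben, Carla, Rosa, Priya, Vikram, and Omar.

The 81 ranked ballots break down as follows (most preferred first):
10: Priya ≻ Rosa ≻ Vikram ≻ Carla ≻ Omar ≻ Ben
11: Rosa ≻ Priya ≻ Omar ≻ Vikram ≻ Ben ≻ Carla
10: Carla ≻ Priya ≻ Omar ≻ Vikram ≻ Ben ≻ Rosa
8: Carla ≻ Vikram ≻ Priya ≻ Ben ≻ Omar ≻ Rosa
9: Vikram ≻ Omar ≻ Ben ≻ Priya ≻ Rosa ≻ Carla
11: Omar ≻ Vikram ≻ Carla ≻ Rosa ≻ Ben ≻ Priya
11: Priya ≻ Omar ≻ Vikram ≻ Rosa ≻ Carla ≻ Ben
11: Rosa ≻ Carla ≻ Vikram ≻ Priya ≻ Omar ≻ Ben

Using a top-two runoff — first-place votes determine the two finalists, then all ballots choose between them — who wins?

Round 1 first-place votes: Ben 0, Carla 18, Rosa 22, Priya 21, Vikram 9, Omar 11. Rosa and Priya advance.
Runoff: Rosa is ranked above Priya on 33 ballots, Priya above Rosa on 48.

Priya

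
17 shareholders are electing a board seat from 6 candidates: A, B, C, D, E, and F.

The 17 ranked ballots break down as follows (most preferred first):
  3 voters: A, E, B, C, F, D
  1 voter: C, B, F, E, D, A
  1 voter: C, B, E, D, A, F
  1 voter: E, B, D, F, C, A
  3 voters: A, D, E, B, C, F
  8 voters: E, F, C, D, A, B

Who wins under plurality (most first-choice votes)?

E

First-place votes: A 6, B 0, C 2, D 0, E 9, F 0.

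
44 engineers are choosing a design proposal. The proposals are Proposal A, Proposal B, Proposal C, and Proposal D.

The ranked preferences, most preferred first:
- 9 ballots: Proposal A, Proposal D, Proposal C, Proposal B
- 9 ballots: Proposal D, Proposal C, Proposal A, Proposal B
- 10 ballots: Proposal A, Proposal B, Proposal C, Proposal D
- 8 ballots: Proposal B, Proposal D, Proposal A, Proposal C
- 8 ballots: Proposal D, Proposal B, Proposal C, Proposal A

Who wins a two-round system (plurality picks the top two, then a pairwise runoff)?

Round 1 first-place votes: Proposal A 19, Proposal B 8, Proposal C 0, Proposal D 17. Proposal A and Proposal D advance.
Runoff: Proposal A is ranked above Proposal D on 19 ballots, Proposal D above Proposal A on 25.

Proposal D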